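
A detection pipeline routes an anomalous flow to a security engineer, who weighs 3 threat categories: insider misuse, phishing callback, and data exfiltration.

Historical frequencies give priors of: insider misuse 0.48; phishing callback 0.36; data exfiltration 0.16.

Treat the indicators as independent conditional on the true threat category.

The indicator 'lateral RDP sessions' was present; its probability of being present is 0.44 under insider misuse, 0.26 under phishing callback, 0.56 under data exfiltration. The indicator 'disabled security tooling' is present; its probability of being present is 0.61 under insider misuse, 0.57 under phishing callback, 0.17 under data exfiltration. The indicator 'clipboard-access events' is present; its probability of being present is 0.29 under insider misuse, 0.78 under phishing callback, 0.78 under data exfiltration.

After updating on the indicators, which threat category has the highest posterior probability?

Multiply each prior by the joint likelihood of the indicator pattern:
  insider misuse: 0.48 × 0.44 × 0.61 × 0.29 = 0.037361
  phishing callback: 0.36 × 0.26 × 0.57 × 0.78 = 0.041615
  data exfiltration: 0.16 × 0.56 × 0.17 × 0.78 = 0.011881
The unnormalized weights sum to 0.090857.
P(insider misuse | evidence) ≈ 0.037361 / 0.090857 ≈ 0.411
P(phishing callback | evidence) ≈ 0.041615 / 0.090857 ≈ 0.458
P(data exfiltration | evidence) ≈ 0.011881 / 0.090857 ≈ 0.131
The largest is 0.458, so phishing callback is most probable.

phishing callback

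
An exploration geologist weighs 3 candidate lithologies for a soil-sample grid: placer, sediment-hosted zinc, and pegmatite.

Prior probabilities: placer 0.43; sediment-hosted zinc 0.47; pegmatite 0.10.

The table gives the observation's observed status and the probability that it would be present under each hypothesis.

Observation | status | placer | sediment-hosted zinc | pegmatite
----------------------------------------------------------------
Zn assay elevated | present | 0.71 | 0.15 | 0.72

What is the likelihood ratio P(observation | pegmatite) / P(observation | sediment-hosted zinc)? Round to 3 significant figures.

Likelihood of this observation under each hypothesis:
  pegmatite: 0.72
  sediment-hosted zinc: 0.15
Bayes factor = 0.72 / 0.15 ≈ 4.80

4.80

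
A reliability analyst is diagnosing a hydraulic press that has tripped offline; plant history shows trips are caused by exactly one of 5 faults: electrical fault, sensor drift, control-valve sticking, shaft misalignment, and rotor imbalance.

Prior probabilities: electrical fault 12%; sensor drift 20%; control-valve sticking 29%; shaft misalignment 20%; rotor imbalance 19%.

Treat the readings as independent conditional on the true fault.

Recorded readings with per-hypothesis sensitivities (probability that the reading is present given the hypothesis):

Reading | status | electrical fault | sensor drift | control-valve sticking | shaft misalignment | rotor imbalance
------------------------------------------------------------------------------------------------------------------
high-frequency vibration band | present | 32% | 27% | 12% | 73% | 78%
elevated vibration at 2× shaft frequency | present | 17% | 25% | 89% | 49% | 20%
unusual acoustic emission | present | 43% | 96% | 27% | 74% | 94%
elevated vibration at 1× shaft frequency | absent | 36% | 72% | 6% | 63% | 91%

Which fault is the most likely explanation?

shaft misalignment

Multiply each prior by the joint likelihood of the reading pattern (using 1 − P(present | H) for each absent reading):
  electrical fault: 0.12 × 0.32 × 0.17 × 0.43 × (1 − 0.36) = 0.0017965
  sensor drift: 0.20 × 0.27 × 0.25 × 0.96 × (1 − 0.72) = 0.0036288
  control-valve sticking: 0.29 × 0.12 × 0.89 × 0.27 × (1 − 0.06) = 0.0078607
  shaft misalignment: 0.20 × 0.73 × 0.49 × 0.74 × (1 − 0.63) = 0.019588
  rotor imbalance: 0.19 × 0.78 × 0.20 × 0.94 × (1 − 0.91) = 0.0025075
Marginal likelihood of the evidence = 0.035381.
P(electrical fault | evidence) ≈ 0.0017965 / 0.035381 ≈ 0.051
P(sensor drift | evidence) ≈ 0.0036288 / 0.035381 ≈ 0.103
P(control-valve sticking | evidence) ≈ 0.0078607 / 0.035381 ≈ 0.222
P(shaft misalignment | evidence) ≈ 0.019588 / 0.035381 ≈ 0.554
P(rotor imbalance | evidence) ≈ 0.0025075 / 0.035381 ≈ 0.071
The largest is 0.554, so shaft misalignment is most probable.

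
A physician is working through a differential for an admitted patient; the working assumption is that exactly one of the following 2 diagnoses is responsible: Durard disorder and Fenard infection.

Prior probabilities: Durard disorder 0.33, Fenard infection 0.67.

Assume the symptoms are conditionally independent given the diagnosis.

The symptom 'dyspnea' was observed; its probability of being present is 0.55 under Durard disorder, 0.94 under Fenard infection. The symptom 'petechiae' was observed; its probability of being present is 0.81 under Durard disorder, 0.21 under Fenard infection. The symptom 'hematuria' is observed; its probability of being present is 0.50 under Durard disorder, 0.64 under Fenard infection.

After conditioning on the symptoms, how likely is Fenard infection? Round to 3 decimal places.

Multiply each prior by the joint likelihood of the symptom pattern:
  Durard disorder: 0.33 × 0.55 × 0.81 × 0.50 = 0.073508
  Fenard infection: 0.67 × 0.94 × 0.21 × 0.64 = 0.084645
Normalizing constant Z = 0.073508 + 0.084645 = 0.15815.
P(Fenard infection | evidence) = 0.084645 / 0.15815 ≈ 0.535.

0.535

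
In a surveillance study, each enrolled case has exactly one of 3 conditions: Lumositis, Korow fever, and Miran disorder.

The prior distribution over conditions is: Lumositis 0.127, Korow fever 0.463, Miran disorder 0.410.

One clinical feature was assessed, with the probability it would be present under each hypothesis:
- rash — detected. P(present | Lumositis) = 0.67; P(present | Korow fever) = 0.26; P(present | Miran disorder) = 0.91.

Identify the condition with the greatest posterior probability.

Miran disorder

By Bayes' rule, the unnormalized weight for each hypothesis is prior × likelihood:
  Lumositis: 0.127 × 0.67 = 0.08509
  Korow fever: 0.463 × 0.26 = 0.12038
  Miran disorder: 0.410 × 0.91 = 0.3731
Marginal likelihood of the evidence = 0.57857.
P(Lumositis | evidence) ≈ 0.08509 / 0.57857 ≈ 0.147
P(Korow fever | evidence) ≈ 0.12038 / 0.57857 ≈ 0.208
P(Miran disorder | evidence) ≈ 0.3731 / 0.57857 ≈ 0.645
The largest is 0.645, so Miran disorder is most probable.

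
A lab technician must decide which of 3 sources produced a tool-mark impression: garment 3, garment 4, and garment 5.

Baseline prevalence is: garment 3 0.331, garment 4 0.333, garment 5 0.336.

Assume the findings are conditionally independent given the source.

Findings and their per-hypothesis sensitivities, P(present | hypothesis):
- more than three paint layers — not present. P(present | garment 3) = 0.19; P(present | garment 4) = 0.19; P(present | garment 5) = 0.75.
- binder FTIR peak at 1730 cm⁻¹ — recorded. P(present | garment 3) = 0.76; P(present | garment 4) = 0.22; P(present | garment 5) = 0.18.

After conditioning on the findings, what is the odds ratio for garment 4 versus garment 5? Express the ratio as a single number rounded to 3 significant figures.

3.92

The normalizing constant cancels in an odds ratio, so compute prior × likelihood for the two hypotheses only (using 1 − P(present | H) for each absent finding):
  garment 4: 0.333 × (1 − 0.19) × 0.22 = 0.059341
  garment 5: 0.336 × (1 − 0.75) × 0.18 = 0.01512
Posterior odds = 0.059341 / 0.01512 ≈ 3.92.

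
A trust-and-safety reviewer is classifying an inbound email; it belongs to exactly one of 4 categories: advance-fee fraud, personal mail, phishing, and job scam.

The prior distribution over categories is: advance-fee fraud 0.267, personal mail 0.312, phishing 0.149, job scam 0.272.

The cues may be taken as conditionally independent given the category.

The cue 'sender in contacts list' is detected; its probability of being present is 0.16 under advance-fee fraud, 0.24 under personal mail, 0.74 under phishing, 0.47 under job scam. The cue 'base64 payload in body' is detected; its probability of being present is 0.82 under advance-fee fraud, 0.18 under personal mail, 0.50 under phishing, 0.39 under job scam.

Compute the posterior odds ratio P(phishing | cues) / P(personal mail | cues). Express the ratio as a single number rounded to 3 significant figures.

4.09

Posterior odds equal prior odds times the likelihood ratio; only the two competing hypotheses matter.
  phishing: 0.149 × 0.74 × 0.50 = 0.05513
  personal mail: 0.312 × 0.24 × 0.18 = 0.013478
Odds(phishing : personal mail) = 0.05513 / 0.013478 ≈ 4.09.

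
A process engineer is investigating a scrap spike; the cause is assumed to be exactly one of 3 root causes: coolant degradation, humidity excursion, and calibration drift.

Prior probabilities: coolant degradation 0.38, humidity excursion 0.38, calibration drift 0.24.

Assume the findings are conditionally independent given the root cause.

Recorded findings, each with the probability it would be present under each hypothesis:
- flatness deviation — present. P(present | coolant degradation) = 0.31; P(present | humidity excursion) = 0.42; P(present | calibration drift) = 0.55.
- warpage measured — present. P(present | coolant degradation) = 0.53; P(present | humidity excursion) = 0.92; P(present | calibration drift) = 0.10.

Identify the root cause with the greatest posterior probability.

humidity excursion

By Bayes' rule with conditional independence, the unnormalized weight for each hypothesis is prior × ∏ likelihoods:
  coolant degradation: 0.38 × 0.31 × 0.53 = 0.062434
  humidity excursion: 0.38 × 0.42 × 0.92 = 0.14683
  calibration drift: 0.24 × 0.55 × 0.10 = 0.0132
The unnormalized weights sum to 0.22247.
P(coolant degradation | evidence) ≈ 0.062434 / 0.22247 ≈ 0.281
P(humidity excursion | evidence) ≈ 0.14683 / 0.22247 ≈ 0.660
P(calibration drift | evidence) ≈ 0.0132 / 0.22247 ≈ 0.059
The largest is 0.660, so humidity excursion is most probable.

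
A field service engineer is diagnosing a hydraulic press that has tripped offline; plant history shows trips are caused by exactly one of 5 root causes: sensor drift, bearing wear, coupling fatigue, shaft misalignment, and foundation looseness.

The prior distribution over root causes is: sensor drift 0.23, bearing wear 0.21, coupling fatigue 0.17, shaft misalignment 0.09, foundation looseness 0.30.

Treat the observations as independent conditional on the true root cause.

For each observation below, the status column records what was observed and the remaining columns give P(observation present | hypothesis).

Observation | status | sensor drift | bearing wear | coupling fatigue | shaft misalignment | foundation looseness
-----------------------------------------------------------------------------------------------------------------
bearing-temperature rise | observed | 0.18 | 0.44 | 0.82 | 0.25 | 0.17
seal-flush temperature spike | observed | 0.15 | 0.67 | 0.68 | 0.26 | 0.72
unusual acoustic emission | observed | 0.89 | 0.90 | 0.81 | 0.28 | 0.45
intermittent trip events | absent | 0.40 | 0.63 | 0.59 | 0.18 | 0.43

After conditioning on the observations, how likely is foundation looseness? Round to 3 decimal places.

0.142

For each hypothesis, the unnormalized posterior weight is prior × product of the observation likelihoods (using 1 − P(present | H) for each absent observation):
  sensor drift: 0.23 × 0.18 × 0.15 × 0.89 × (1 − 0.40) = 0.0033161
  bearing wear: 0.21 × 0.44 × 0.67 × 0.90 × (1 − 0.63) = 0.020615
  coupling fatigue: 0.17 × 0.82 × 0.68 × 0.81 × (1 − 0.59) = 0.03148
  shaft misalignment: 0.09 × 0.25 × 0.26 × 0.28 × (1 − 0.18) = 0.0013432
  foundation looseness: 0.30 × 0.17 × 0.72 × 0.45 × (1 − 0.43) = 0.0094187
The unnormalized weights sum to 0.066174.
P(foundation looseness | evidence) = 0.0094187 / 0.066174 ≈ 0.142.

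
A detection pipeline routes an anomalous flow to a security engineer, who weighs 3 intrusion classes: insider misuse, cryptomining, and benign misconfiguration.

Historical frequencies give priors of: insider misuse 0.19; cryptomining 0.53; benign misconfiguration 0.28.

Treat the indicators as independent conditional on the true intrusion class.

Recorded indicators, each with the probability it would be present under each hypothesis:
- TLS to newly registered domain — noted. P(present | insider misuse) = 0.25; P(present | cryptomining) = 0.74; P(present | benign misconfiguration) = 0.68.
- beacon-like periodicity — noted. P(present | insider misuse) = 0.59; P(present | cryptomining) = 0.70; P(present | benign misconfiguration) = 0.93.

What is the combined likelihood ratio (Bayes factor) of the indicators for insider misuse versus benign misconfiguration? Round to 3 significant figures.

0.233

The Bayes factor is the ratio of the joint likelihoods of the indicator pattern under the two hypotheses.
  insider misuse: 0.25 × 0.59 = 0.1475
  benign misconfiguration: 0.68 × 0.93 = 0.6324
Bayes factor = 0.1475 / 0.6324 ≈ 0.233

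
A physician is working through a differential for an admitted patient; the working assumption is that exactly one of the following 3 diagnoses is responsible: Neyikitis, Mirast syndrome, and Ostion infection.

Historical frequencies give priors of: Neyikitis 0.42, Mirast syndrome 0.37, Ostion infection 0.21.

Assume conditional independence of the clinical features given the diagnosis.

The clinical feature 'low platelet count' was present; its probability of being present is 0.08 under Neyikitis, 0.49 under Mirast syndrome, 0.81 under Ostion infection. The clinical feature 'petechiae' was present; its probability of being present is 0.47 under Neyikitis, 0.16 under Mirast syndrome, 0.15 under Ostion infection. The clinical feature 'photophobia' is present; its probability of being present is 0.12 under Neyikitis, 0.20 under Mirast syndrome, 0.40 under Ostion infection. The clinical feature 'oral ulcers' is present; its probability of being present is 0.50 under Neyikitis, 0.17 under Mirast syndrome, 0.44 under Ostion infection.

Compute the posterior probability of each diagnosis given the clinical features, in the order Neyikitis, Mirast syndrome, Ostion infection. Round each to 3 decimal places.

Multiply each prior by the joint likelihood of the clinical feature pattern:
  Neyikitis: 0.42 × 0.08 × 0.47 × 0.12 × 0.50 = 0.00094752
  Mirast syndrome: 0.37 × 0.49 × 0.16 × 0.20 × 0.17 = 0.00098627
  Ostion infection: 0.21 × 0.81 × 0.15 × 0.40 × 0.44 = 0.0044906
Normalizing constant Z = 0.00094752 + 0.00098627 + 0.0044906 = 0.0064244.
P(Neyikitis | evidence) = 0.00094752 / 0.0064244 ≈ 0.147
P(Mirast syndrome | evidence) = 0.00098627 / 0.0064244 ≈ 0.154
P(Ostion infection | evidence) = 0.0044906 / 0.0064244 ≈ 0.699

0.147, 0.154, 0.699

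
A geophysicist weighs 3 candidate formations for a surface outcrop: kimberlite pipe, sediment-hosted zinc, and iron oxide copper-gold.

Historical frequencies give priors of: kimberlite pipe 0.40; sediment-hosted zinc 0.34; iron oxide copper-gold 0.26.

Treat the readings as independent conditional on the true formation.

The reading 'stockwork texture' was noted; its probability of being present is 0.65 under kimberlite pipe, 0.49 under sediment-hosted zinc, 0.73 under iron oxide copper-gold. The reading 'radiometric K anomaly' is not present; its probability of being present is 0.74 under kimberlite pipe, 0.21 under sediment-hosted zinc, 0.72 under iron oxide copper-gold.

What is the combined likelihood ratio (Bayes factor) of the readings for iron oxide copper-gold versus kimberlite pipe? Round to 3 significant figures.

The Bayes factor is the ratio of the joint likelihoods of the reading pattern under the two hypotheses (using 1 − P(present | H) for each absent reading).
  iron oxide copper-gold: 0.73 × (1 − 0.72) = 0.2044
  kimberlite pipe: 0.65 × (1 − 0.74) = 0.169
Bayes factor = 0.2044 / 0.169 ≈ 1.21

1.21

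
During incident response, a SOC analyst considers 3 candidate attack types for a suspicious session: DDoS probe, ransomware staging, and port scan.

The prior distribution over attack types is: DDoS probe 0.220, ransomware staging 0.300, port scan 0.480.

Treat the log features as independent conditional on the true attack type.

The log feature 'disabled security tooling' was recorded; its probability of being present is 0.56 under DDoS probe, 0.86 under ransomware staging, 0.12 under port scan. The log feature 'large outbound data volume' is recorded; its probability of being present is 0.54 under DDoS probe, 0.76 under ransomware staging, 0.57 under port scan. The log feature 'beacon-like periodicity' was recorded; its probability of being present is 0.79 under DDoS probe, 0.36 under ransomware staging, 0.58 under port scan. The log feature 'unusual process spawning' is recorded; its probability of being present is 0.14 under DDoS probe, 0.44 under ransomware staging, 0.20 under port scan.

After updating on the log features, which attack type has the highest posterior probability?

ransomware staging

For each hypothesis, the unnormalized posterior weight is prior × product of the log feature likelihoods:
  DDoS probe: 0.220 × 0.56 × 0.54 × 0.79 × 0.14 = 0.007358
  ransomware staging: 0.300 × 0.86 × 0.76 × 0.36 × 0.44 = 0.031059
  port scan: 0.480 × 0.12 × 0.57 × 0.58 × 0.20 = 0.0038085
Marginal likelihood of the evidence = 0.042226.
P(DDoS probe | evidence) ≈ 0.007358 / 0.042226 ≈ 0.174
P(ransomware staging | evidence) ≈ 0.031059 / 0.042226 ≈ 0.736
P(port scan | evidence) ≈ 0.0038085 / 0.042226 ≈ 0.090
The largest is 0.736, so ransomware staging is most probable.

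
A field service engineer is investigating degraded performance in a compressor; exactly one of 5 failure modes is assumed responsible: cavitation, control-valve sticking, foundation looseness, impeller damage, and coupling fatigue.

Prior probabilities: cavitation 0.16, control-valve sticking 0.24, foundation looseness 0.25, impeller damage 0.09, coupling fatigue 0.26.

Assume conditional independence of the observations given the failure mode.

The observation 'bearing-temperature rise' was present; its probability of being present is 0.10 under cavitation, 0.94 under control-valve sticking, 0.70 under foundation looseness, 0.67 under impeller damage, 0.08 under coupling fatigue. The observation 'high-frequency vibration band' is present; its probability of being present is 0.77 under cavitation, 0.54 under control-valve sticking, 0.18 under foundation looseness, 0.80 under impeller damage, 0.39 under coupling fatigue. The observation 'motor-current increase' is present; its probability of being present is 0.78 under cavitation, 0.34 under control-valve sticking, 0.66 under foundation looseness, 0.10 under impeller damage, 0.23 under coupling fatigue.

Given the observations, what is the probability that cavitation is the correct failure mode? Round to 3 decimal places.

0.122

Multiply each prior by the joint likelihood of the evidence pattern:
  cavitation: 0.16 × 0.10 × 0.77 × 0.78 = 0.0096096
  control-valve sticking: 0.24 × 0.94 × 0.54 × 0.34 = 0.04142
  foundation looseness: 0.25 × 0.70 × 0.18 × 0.66 = 0.02079
  impeller damage: 0.09 × 0.67 × 0.80 × 0.10 = 0.004824
  coupling fatigue: 0.26 × 0.08 × 0.39 × 0.23 = 0.0018658
The unnormalized weights sum to 0.07851.
P(cavitation | evidence) = 0.0096096 / 0.07851 ≈ 0.122.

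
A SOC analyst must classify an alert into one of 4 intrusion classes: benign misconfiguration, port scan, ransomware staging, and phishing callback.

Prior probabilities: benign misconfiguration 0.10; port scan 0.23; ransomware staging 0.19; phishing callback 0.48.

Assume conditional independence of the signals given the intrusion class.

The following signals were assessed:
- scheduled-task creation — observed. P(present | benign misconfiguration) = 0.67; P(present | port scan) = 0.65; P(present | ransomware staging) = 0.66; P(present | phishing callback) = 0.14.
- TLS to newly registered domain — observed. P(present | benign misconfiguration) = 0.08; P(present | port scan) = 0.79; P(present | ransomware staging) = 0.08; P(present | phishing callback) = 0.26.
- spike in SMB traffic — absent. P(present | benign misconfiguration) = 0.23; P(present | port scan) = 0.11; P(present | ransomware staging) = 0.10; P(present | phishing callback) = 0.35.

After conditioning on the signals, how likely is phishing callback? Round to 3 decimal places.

By Bayes' rule with conditional independence, the unnormalized weight for each hypothesis is prior × ∏ likelihoods (using 1 − P(present | H) for each absent signal):
  benign misconfiguration: 0.10 × 0.67 × 0.08 × (1 − 0.23) = 0.0041272
  port scan: 0.23 × 0.65 × 0.79 × (1 − 0.11) = 0.10511
  ransomware staging: 0.19 × 0.66 × 0.08 × (1 − 0.10) = 0.0090288
  phishing callback: 0.48 × 0.14 × 0.26 × (1 − 0.35) = 0.011357
Marginal likelihood of the evidence = 0.12963.
P(phishing callback | evidence) = 0.011357 / 0.12963 ≈ 0.088.

0.088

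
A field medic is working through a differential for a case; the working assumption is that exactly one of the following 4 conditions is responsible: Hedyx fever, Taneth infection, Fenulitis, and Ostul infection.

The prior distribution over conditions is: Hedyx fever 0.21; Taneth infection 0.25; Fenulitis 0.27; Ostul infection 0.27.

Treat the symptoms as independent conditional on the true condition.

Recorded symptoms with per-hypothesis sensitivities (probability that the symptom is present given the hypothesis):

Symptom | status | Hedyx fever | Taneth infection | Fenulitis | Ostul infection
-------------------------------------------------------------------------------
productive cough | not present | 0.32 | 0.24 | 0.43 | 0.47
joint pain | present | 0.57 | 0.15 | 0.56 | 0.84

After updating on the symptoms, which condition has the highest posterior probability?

Multiply each prior by the joint likelihood of the symptom pattern (using 1 − P(present | H) for each absent symptom):
  Hedyx fever: 0.21 × (1 − 0.32) × 0.57 = 0.081396
  Taneth infection: 0.25 × (1 − 0.24) × 0.15 = 0.0285
  Fenulitis: 0.27 × (1 − 0.43) × 0.56 = 0.086184
  Ostul infection: 0.27 × (1 − 0.47) × 0.84 = 0.1202
Normalizing constant Z = 0.081396 + 0.0285 + 0.086184 + 0.1202 = 0.31628.
P(Hedyx fever | evidence) ≈ 0.081396 / 0.31628 ≈ 0.257
P(Taneth infection | evidence) ≈ 0.0285 / 0.31628 ≈ 0.090
P(Fenulitis | evidence) ≈ 0.086184 / 0.31628 ≈ 0.272
P(Ostul infection | evidence) ≈ 0.1202 / 0.31628 ≈ 0.380
The largest is 0.380, so Ostul infection is most probable.

Ostul infection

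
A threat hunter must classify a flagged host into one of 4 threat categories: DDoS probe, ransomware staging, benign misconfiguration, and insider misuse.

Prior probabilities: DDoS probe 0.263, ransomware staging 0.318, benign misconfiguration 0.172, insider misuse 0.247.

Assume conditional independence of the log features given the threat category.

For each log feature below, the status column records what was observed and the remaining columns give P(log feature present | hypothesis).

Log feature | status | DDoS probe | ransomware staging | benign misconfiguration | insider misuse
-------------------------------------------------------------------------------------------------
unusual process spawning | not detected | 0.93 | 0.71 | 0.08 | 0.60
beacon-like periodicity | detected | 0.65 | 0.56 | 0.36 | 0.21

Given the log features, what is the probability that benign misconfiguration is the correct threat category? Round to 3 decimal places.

0.403

By Bayes' rule with conditional independence, the unnormalized weight for each hypothesis is prior × ∏ likelihoods (using 1 − P(present | H) for each absent log feature):
  DDoS probe: 0.263 × (1 − 0.93) × 0.65 = 0.011966
  ransomware staging: 0.318 × (1 − 0.71) × 0.56 = 0.051643
  benign misconfiguration: 0.172 × (1 − 0.08) × 0.36 = 0.056966
  insider misuse: 0.247 × (1 − 0.60) × 0.21 = 0.020748
The unnormalized weights sum to 0.14132.
P(benign misconfiguration | evidence) = 0.056966 / 0.14132 ≈ 0.403.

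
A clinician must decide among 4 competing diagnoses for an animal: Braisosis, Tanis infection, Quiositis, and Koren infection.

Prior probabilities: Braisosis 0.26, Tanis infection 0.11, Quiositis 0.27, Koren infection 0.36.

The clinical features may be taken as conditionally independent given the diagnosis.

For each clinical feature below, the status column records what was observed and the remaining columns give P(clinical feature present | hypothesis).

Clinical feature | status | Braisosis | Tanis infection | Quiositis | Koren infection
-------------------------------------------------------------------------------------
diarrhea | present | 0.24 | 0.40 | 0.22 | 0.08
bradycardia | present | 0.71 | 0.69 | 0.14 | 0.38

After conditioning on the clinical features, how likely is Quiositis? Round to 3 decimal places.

By Bayes' rule with conditional independence, the unnormalized weight for each hypothesis is prior × ∏ likelihoods:
  Braisosis: 0.26 × 0.24 × 0.71 = 0.044304
  Tanis infection: 0.11 × 0.40 × 0.69 = 0.03036
  Quiositis: 0.27 × 0.22 × 0.14 = 0.008316
  Koren infection: 0.36 × 0.08 × 0.38 = 0.010944
The unnormalized weights sum to 0.093924.
P(Quiositis | evidence) = 0.008316 / 0.093924 ≈ 0.089.

0.089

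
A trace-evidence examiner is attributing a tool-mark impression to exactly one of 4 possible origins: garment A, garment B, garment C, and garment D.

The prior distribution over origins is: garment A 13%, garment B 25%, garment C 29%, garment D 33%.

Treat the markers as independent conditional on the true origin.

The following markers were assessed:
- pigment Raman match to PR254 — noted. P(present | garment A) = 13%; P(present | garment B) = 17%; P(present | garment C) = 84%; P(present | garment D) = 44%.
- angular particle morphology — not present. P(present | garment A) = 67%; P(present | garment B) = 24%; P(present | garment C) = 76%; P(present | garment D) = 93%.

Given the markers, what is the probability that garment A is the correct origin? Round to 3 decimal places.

Multiply each prior by the joint likelihood of the marker pattern (using 1 − P(present | H) for each absent marker):
  garment A: 0.13 × 0.13 × (1 − 0.67) = 0.005577
  garment B: 0.25 × 0.17 × (1 − 0.24) = 0.0323
  garment C: 0.29 × 0.84 × (1 − 0.76) = 0.058464
  garment D: 0.33 × 0.44 × (1 − 0.93) = 0.010164
Marginal likelihood of the evidence = 0.1065.
P(garment A | evidence) = 0.005577 / 0.1065 ≈ 0.052.

0.052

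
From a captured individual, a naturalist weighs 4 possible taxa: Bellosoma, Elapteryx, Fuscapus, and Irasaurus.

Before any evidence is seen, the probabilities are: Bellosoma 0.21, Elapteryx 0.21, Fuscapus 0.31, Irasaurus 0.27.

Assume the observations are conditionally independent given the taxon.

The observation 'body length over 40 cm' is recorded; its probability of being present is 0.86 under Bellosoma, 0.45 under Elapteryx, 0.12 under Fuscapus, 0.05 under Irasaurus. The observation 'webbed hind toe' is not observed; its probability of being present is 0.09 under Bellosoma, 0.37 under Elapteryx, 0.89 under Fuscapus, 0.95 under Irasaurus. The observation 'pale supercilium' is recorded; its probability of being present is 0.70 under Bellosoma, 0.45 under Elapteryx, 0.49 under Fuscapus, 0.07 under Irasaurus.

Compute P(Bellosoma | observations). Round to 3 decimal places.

0.800

For each hypothesis, the unnormalized posterior weight is prior × product of the observation likelihoods (using 1 − P(present | H) for each absent observation):
  Bellosoma: 0.21 × 0.86 × (1 − 0.09) × 0.70 = 0.11504
  Elapteryx: 0.21 × 0.45 × (1 − 0.37) × 0.45 = 0.026791
  Fuscapus: 0.31 × 0.12 × (1 − 0.89) × 0.49 = 0.0020051
  Irasaurus: 0.27 × 0.05 × (1 − 0.95) × 0.07 = 4.725e-05
Marginal likelihood of the evidence = 0.14389.
P(Bellosoma | evidence) = 0.11504 / 0.14389 ≈ 0.800.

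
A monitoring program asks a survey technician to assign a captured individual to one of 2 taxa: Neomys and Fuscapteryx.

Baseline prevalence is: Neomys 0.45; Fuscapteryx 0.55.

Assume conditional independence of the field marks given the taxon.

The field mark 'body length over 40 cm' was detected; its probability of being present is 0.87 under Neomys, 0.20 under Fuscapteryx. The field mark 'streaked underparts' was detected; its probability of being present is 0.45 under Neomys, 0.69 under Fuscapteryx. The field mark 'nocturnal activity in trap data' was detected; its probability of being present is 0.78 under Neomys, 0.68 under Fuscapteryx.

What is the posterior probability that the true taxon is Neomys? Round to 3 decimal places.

For each hypothesis, the unnormalized posterior weight is prior × product of the field mark likelihoods:
  Neomys: 0.45 × 0.87 × 0.45 × 0.78 = 0.13742
  Fuscapteryx: 0.55 × 0.20 × 0.69 × 0.68 = 0.051612
Marginal likelihood of the evidence = 0.18903.
P(Neomys | evidence) = 0.13742 / 0.18903 ≈ 0.727.

0.727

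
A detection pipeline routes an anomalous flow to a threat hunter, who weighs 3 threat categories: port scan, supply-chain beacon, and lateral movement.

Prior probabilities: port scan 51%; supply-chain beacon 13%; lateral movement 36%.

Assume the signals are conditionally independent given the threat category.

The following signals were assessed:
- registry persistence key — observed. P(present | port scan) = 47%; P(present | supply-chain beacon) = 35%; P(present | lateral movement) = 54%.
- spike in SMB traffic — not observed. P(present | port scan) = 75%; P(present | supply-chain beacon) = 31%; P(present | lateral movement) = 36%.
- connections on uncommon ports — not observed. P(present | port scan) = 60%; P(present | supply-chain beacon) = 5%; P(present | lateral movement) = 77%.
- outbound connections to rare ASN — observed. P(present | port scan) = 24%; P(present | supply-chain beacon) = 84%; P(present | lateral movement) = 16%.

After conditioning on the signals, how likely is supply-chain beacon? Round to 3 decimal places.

Multiply each prior by the joint likelihood of the signal pattern (using 1 − P(present | H) for each absent signal):
  port scan: 0.51 × 0.47 × (1 − 0.75) × (1 − 0.60) × 0.24 = 0.0057528
  supply-chain beacon: 0.13 × 0.35 × (1 − 0.31) × (1 − 0.05) × 0.84 = 0.025053
  lateral movement: 0.36 × 0.54 × (1 − 0.36) × (1 − 0.77) × 0.16 = 0.0045785
Marginal likelihood of the evidence = 0.035385.
P(supply-chain beacon | evidence) = 0.025053 / 0.035385 ≈ 0.708.

0.708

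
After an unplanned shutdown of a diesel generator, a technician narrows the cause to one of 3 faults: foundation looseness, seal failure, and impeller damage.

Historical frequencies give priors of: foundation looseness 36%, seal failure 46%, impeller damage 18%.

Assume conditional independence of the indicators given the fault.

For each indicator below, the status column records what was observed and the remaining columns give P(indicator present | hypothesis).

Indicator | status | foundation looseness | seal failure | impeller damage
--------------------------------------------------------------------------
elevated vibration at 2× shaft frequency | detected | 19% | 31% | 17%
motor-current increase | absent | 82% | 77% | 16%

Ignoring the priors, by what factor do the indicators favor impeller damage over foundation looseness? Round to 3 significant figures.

Take the product of per-indicator likelihoods under each hypothesis (using 1 − P(present | H) for each absent indicator), then divide.
  impeller damage: 0.17 × (1 − 0.16) = 0.1428
  foundation looseness: 0.19 × (1 − 0.82) = 0.0342
Bayes factor = 0.1428 / 0.0342 ≈ 4.18

4.18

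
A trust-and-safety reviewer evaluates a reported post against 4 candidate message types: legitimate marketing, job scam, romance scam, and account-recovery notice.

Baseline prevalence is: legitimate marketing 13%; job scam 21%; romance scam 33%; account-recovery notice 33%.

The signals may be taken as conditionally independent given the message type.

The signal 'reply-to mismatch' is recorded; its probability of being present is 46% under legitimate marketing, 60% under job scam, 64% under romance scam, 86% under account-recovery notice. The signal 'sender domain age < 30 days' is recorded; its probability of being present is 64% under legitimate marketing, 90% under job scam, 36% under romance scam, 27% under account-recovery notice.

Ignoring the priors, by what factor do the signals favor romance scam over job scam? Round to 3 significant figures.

0.427

Joint likelihood of the signal pattern under each hypothesis:
  romance scam: 0.64 × 0.36 = 0.2304
  job scam: 0.60 × 0.90 = 0.54
Bayes factor = 0.2304 / 0.54 ≈ 0.427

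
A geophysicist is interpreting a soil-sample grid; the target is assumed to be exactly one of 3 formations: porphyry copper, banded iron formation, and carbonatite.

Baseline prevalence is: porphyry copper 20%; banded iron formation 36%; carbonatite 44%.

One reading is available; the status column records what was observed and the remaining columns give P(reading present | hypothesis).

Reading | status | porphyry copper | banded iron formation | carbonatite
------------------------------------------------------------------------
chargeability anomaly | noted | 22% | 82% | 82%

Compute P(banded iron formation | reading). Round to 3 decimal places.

Multiply each prior by the likelihood of the reading:
  porphyry copper: 0.20 × 0.22 = 0.044
  banded iron formation: 0.36 × 0.82 = 0.2952
  carbonatite: 0.44 × 0.82 = 0.3608
Normalizing constant Z = 0.044 + 0.2952 + 0.3608 = 0.7.
P(banded iron formation | evidence) = 0.2952 / 0.7 ≈ 0.422.

0.422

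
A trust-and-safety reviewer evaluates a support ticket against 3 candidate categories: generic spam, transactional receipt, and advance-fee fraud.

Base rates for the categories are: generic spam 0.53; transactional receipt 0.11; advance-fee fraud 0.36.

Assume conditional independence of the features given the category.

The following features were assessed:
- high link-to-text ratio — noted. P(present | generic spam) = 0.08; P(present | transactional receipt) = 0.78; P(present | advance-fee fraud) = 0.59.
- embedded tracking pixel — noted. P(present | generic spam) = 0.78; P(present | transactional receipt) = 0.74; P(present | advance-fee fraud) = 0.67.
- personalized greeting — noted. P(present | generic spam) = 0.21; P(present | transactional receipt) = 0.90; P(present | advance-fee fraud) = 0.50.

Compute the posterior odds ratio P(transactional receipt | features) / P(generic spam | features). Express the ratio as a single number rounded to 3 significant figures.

8.23

Unnormalized posterior weight (prior times the feature likelihoods) for each of the two hypotheses:
  transactional receipt: 0.11 × 0.78 × 0.74 × 0.90 = 0.057143
  generic spam: 0.53 × 0.08 × 0.78 × 0.21 = 0.0069451
Posterior odds = 0.057143 / 0.0069451 ≈ 8.23.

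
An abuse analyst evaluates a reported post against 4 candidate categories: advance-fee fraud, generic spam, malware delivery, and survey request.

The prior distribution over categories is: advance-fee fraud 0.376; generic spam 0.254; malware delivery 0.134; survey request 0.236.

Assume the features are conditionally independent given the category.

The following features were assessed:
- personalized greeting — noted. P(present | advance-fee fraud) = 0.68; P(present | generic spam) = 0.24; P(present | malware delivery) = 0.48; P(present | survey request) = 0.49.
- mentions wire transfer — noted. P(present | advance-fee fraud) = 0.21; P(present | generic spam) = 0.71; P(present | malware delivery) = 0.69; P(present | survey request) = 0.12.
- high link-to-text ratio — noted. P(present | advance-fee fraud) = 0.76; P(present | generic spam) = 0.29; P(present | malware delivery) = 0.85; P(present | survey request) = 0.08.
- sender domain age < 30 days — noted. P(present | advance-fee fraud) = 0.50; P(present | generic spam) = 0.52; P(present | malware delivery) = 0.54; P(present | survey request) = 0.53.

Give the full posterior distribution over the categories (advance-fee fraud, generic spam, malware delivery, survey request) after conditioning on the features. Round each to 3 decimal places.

Multiply each prior by the joint likelihood of the feature pattern:
  advance-fee fraud: 0.376 × 0.68 × 0.21 × 0.76 × 0.50 = 0.020403
  generic spam: 0.254 × 0.24 × 0.71 × 0.29 × 0.52 = 0.0065269
  malware delivery: 0.134 × 0.48 × 0.69 × 0.85 × 0.54 = 0.020371
  survey request: 0.236 × 0.49 × 0.12 × 0.08 × 0.53 = 0.00058838
Marginal likelihood of the evidence = 0.047889.
P(advance-fee fraud | evidence) = 0.020403 / 0.047889 ≈ 0.426
P(generic spam | evidence) = 0.0065269 / 0.047889 ≈ 0.136
P(malware delivery | evidence) = 0.020371 / 0.047889 ≈ 0.425
P(survey request | evidence) = 0.00058838 / 0.047889 ≈ 0.012

0.426, 0.136, 0.425, 0.012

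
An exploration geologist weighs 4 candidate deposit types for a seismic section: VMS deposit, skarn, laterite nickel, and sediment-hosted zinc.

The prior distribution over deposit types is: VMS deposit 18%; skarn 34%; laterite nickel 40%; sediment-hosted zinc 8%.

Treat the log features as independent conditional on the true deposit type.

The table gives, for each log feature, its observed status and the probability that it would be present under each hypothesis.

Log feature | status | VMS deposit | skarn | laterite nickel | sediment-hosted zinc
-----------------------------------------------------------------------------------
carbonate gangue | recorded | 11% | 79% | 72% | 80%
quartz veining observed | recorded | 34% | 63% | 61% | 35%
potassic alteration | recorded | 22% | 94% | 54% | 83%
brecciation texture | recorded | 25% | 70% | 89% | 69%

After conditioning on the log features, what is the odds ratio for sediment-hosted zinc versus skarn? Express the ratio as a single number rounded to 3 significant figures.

0.115

The normalizing constant cancels in an odds ratio, so compute prior × likelihood for the two hypotheses only:
  sediment-hosted zinc: 0.08 × 0.80 × 0.35 × 0.83 × 0.69 = 0.012828
  skarn: 0.34 × 0.79 × 0.63 × 0.94 × 0.70 = 0.11135
Odds(sediment-hosted zinc : skarn) = 0.012828 / 0.11135 ≈ 0.115.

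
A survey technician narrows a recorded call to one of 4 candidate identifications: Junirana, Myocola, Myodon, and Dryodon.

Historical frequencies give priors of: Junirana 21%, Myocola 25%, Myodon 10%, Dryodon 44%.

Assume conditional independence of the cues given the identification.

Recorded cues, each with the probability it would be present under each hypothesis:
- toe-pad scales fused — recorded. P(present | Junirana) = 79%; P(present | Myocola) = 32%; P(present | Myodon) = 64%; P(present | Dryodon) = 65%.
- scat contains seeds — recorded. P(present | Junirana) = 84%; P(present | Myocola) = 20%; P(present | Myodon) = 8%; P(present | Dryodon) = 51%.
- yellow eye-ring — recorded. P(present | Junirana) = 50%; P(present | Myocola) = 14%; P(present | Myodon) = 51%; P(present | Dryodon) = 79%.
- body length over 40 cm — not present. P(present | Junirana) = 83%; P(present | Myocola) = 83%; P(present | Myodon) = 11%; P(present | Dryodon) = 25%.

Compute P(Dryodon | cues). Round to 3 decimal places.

For each hypothesis, the unnormalized posterior weight is prior × product of the cue likelihoods (using 1 − P(present | H) for each absent cue):
  Junirana: 0.21 × 0.79 × 0.84 × 0.50 × (1 − 0.83) = 0.011845
  Myocola: 0.25 × 0.32 × 0.20 × 0.14 × (1 − 0.83) = 0.0003808
  Myodon: 0.10 × 0.64 × 0.08 × 0.51 × (1 − 0.11) = 0.002324
  Dryodon: 0.44 × 0.65 × 0.51 × 0.79 × (1 − 0.25) = 0.086422
The unnormalized weights sum to 0.10097.
P(Dryodon | evidence) = 0.086422 / 0.10097 ≈ 0.856.

0.856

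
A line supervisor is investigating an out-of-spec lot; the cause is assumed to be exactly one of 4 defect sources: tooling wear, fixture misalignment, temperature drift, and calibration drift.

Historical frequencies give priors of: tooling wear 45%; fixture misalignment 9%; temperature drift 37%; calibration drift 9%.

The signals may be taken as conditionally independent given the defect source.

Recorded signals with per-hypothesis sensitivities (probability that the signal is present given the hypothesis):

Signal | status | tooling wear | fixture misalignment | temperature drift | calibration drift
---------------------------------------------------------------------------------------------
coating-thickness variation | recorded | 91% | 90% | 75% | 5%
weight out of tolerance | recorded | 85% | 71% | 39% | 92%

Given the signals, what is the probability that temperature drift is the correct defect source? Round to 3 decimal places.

For each hypothesis, the unnormalized posterior weight is prior × product of the signal likelihoods:
  tooling wear: 0.45 × 0.91 × 0.85 = 0.34808
  fixture misalignment: 0.09 × 0.90 × 0.71 = 0.05751
  temperature drift: 0.37 × 0.75 × 0.39 = 0.10822
  calibration drift: 0.09 × 0.05 × 0.92 = 0.00414
Normalizing constant Z = 0.34808 + 0.05751 + 0.10822 + 0.00414 = 0.51795.
P(temperature drift | evidence) = 0.10822 / 0.51795 ≈ 0.209.

0.209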